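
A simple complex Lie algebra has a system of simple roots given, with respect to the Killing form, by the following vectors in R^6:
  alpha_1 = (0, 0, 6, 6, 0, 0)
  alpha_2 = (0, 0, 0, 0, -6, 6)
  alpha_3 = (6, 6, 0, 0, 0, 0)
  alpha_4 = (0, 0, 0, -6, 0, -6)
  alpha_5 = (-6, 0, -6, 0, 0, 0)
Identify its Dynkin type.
A_5 (sl(6))

Compute the Cartan integers a_ij = 2(alpha_i, alpha_j)/(alpha_j, alpha_j); the resulting 5x5 Cartan matrix is
[[2, 0, 0, -1, -1], [0, 2, 0, -1, 0], [0, 0, 2, 0, -1], [-1, -1, 0, 2, 0], [-1, 0, -1, 0, 2]].
All simple roots have the same length, so the diagram is simply laced. The associated Dynkin diagram is a chain of 5 nodes with single edges (A_5), so the type is A_5 (the algebra sl(6)).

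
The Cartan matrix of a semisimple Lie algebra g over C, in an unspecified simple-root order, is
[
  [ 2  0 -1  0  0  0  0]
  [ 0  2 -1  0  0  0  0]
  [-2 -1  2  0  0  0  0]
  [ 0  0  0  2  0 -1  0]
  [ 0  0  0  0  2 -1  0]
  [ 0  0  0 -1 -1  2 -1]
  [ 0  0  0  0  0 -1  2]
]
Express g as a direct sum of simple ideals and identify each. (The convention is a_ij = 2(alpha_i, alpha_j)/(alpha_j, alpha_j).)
The diagram associated to this matrix has two connected components: the simple roots {alpha_1, alpha_2, alpha_3} form a chain of 3 nodes with a double edge at one end; the terminal node there is the unique short simple root (B_3), and {alpha_4, alpha_5, alpha_6, alpha_7} form a chain of 2 nodes with a fork of two nodes at one end (D_4). A semisimple Lie algebra decomposes uniquely as the direct sum of simple ideals, one per connected component of its Dynkin diagram, so g ≅ B_3 ⊕ D_4 (dimension 21 + 28 = 49).

B3 + D4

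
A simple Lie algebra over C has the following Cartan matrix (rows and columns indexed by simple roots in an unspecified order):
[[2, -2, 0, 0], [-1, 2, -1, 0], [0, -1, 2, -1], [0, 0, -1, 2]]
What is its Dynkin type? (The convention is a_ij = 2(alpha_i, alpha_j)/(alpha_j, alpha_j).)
C_4

The matrix has rank 4 with 2's on the diagonal. Reading the off-diagonal entries as Dynkin edges (a single edge where a_ij = a_ji = -1; a double or triple edge where a_ij * a_ji = 2 or 3), the diagram is a chain of 4 nodes with a double edge at one end; the terminal node there is the unique long simple root (C_4). One simple-root ordering that puts it in standard form is (alpha_4, alpha_3, alpha_2, alpha_1). So the algebra is type C_4, i.e. sp(8).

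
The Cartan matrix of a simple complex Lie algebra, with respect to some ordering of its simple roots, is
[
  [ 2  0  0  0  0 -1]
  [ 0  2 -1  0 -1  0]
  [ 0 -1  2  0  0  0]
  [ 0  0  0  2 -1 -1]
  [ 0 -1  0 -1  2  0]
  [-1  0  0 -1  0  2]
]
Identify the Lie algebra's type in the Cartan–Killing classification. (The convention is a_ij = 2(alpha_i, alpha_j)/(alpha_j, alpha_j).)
The matrix has rank 6 with 2's on the diagonal. Reading the off-diagonal entries as Dynkin edges (a single edge where a_ij = a_ji = -1; a double or triple edge where a_ij * a_ji = 2 or 3), the diagram is a chain of 6 nodes with single edges (A_6). One simple-root ordering that puts it in standard form is (alpha_3, alpha_2, alpha_5, alpha_4, alpha_6, alpha_1). So the algebra is type A_6, i.e. sl(7).

A_6 (sl(7))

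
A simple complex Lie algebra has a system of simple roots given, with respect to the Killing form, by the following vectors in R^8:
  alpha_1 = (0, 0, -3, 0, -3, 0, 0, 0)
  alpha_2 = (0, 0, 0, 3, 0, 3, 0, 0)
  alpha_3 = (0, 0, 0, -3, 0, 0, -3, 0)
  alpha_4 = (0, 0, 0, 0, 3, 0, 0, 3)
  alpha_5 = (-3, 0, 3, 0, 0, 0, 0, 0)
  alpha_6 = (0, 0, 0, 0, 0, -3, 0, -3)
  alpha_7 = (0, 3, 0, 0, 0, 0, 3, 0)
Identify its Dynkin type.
Compute the Cartan integers a_ij = 2(alpha_i, alpha_j)/(alpha_j, alpha_j); the resulting 7x7 Cartan matrix is
[[2, 0, 0, -1, -1, 0, 0], [0, 2, -1, 0, 0, -1, 0], [0, -1, 2, 0, 0, 0, -1], [-1, 0, 0, 2, 0, -1, 0], [-1, 0, 0, 0, 2, 0, 0], [0, -1, 0, -1, 0, 2, 0], [0, 0, -1, 0, 0, 0, 2]].
All simple roots have the same length, so the diagram is simply laced. The associated Dynkin diagram is a chain of 7 nodes with single edges (A_7), so the type is A_7 (the algebra sl(8)).

A7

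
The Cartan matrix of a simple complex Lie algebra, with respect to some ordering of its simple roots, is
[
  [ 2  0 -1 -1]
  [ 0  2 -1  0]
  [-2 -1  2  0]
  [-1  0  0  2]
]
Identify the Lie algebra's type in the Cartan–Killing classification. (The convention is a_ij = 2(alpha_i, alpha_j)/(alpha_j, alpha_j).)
F4

The matrix has rank 4 with 2's on the diagonal. Reading the off-diagonal entries as Dynkin edges (a single edge where a_ij = a_ji = -1; a double or triple edge where a_ij * a_ji = 2 or 3), the diagram is a chain of 4 nodes with a double edge between the middle two (F_4). One simple-root ordering that puts it in standard form is (alpha_2, alpha_3, alpha_1, alpha_4). So the algebra is type F_4.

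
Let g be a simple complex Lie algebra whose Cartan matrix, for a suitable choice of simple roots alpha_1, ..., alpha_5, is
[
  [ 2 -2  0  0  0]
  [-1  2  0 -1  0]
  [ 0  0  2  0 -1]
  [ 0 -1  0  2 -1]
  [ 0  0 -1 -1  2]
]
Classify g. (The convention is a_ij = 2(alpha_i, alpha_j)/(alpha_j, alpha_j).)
type C_5

The matrix has rank 5 with 2's on the diagonal. Reading the off-diagonal entries as Dynkin edges (a single edge where a_ij = a_ji = -1; a double or triple edge where a_ij * a_ji = 2 or 3), the diagram is a chain of 5 nodes with a double edge at one end; the terminal node there is the unique long simple root (C_5). One simple-root ordering that puts it in standard form is (alpha_3, alpha_5, alpha_4, alpha_2, alpha_1). So the algebra is type C_5, i.e. sp(10).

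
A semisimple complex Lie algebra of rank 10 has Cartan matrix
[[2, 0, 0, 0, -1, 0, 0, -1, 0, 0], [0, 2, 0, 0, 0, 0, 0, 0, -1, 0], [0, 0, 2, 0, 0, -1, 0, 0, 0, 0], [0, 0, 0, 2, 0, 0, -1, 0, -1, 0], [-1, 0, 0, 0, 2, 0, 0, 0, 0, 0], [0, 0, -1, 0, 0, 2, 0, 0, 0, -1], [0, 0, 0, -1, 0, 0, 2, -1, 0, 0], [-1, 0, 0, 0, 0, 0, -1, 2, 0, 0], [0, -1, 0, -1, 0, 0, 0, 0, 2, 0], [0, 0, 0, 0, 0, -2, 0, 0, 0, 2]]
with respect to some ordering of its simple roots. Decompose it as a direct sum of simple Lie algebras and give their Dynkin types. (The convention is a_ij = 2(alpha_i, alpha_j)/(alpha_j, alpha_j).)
A_7 (sl(8)) + C_3 (sp(6))

The diagram associated to this matrix has two connected components: the simple roots {alpha_1, alpha_2, alpha_4, alpha_5, alpha_7, alpha_8, alpha_9} form a chain of 7 nodes with single edges (A_7), and {alpha_3, alpha_6, alpha_10} form a chain of 3 nodes with a double edge at one end; the terminal node there is the unique long simple root (C_3). A semisimple Lie algebra decomposes uniquely as the direct sum of simple ideals, one per connected component of its Dynkin diagram, so g ≅ A_7 ⊕ C_3 (dimension 63 + 21 = 84).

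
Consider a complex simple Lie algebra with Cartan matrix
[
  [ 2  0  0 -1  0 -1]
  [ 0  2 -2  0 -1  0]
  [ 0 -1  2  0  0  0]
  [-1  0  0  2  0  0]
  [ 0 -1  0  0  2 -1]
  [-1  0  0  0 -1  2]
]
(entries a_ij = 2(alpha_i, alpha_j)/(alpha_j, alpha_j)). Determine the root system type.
The matrix has rank 6 with 2's on the diagonal. Reading the off-diagonal entries as Dynkin edges (a single edge where a_ij = a_ji = -1; a double or triple edge where a_ij * a_ji = 2 or 3), the diagram is a chain of 6 nodes with a double edge at one end; the terminal node there is the unique short simple root (B_6). One simple-root ordering that puts it in standard form is (alpha_4, alpha_1, alpha_6, alpha_5, alpha_2, alpha_3). So the algebra is type B_6, i.e. so(13).

B6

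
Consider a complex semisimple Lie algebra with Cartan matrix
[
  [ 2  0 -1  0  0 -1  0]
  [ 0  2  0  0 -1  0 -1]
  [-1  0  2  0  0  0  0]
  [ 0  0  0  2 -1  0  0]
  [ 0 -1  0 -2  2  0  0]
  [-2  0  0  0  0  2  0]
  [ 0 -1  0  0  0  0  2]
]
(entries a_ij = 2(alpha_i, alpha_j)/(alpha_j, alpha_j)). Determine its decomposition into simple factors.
B4 + C3

The diagram associated to this matrix has two connected components: the simple roots {alpha_2, alpha_4, alpha_5, alpha_7} form a chain of 4 nodes with a double edge at one end; the terminal node there is the unique short simple root (B_4), and {alpha_1, alpha_3, alpha_6} form a chain of 3 nodes with a double edge at one end; the terminal node there is the unique long simple root (C_3). A semisimple Lie algebra decomposes uniquely as the direct sum of simple ideals, one per connected component of its Dynkin diagram, so g ≅ B_4 ⊕ C_3 (dimension 36 + 21 = 57).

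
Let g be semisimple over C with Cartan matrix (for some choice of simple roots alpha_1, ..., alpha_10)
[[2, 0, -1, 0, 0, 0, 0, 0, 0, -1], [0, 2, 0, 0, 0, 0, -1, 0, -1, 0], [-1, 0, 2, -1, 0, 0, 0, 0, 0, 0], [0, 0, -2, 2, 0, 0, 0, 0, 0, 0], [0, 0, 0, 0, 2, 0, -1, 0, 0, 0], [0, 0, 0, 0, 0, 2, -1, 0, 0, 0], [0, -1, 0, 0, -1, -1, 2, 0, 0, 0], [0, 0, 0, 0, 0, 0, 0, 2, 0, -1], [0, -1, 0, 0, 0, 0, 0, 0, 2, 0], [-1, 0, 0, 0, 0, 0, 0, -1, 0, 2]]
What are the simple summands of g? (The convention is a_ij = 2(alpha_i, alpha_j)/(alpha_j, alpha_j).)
The diagram associated to this matrix has two connected components: the simple roots {alpha_1, alpha_3, alpha_4, alpha_8, alpha_10} form a chain of 5 nodes with a double edge at one end; the terminal node there is the unique long simple root (C_5), and {alpha_2, alpha_5, alpha_6, alpha_7, alpha_9} form a chain of 3 nodes with a fork of two nodes at one end (D_5). A semisimple Lie algebra decomposes uniquely as the direct sum of simple ideals, one per connected component of its Dynkin diagram, so g ≅ C_5 ⊕ D_5 (dimension 55 + 45 = 100).

C_5 (sp(10)) ⊕ D_5 (so(10))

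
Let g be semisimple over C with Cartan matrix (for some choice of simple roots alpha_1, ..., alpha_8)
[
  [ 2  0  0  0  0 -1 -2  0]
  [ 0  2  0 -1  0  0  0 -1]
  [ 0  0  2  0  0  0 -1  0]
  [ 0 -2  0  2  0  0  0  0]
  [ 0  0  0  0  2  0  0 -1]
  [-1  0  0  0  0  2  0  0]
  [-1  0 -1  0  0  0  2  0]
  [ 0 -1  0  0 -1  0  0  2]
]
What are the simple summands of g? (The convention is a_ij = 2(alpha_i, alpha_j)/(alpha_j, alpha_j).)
The diagram associated to this matrix has two connected components: the simple roots {alpha_2, alpha_4, alpha_5, alpha_8} form a chain of 4 nodes with a double edge at one end; the terminal node there is the unique long simple root (C_4), and {alpha_1, alpha_3, alpha_6, alpha_7} form a chain of 4 nodes with a double edge between the middle two (F_4). A semisimple Lie algebra decomposes uniquely as the direct sum of simple ideals, one per connected component of its Dynkin diagram, so g ≅ C_4 ⊕ F_4 (dimension 36 + 52 = 88).

C_4 (sp(8)) ⊕ F_4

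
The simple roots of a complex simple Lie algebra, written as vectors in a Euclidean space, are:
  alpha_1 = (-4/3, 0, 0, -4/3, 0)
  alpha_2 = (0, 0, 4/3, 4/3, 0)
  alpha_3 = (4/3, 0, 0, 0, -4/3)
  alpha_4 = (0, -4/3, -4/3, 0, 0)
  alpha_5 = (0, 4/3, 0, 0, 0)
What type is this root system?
Compute the Cartan integers a_ij = 2(alpha_i, alpha_j)/(alpha_j, alpha_j); the resulting 5x5 Cartan matrix is
[[2, -1, -1, 0, 0], [-1, 2, 0, -1, 0], [-1, 0, 2, 0, 0], [0, -1, 0, 2, -2], [0, 0, 0, -1, 2]].
The roots have two lengths (squared-length ratio 2:1); the short ones are alpha_{5}. The associated Dynkin diagram is a chain of 5 nodes with a double edge at one end; the terminal node there is the unique short simple root (B_5), so the type is B_5 (the algebra so(11)).

B_5 (so(11))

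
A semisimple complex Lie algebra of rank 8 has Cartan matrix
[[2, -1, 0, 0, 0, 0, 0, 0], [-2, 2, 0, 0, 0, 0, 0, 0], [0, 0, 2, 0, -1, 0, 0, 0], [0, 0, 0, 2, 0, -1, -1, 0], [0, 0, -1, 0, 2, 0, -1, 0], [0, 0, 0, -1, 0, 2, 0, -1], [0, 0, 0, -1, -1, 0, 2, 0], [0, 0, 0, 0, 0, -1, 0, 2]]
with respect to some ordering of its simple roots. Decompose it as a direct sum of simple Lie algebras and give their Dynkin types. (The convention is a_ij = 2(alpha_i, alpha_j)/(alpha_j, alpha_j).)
The diagram associated to this matrix has two connected components: the simple roots {alpha_3, alpha_4, alpha_5, alpha_6, alpha_7, alpha_8} form a chain of 6 nodes with single edges (A_6), and {alpha_1, alpha_2} form a chain of 2 nodes with a double edge at one end; the terminal node there is the unique short simple root (B_2). A semisimple Lie algebra decomposes uniquely as the direct sum of simple ideals, one per connected component of its Dynkin diagram, so g ≅ A_6 ⊕ B_2 (dimension 48 + 10 = 58).

type A_6 + type B_2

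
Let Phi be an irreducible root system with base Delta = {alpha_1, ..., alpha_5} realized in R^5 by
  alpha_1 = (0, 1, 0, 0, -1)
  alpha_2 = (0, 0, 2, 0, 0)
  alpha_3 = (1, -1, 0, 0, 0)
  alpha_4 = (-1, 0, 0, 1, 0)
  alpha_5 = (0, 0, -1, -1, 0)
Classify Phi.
Compute the Cartan integers a_ij = 2(alpha_i, alpha_j)/(alpha_j, alpha_j); the resulting 5x5 Cartan matrix is
[[2, 0, -1, 0, 0], [0, 2, 0, 0, -2], [-1, 0, 2, -1, 0], [0, 0, -1, 2, -1], [0, -1, 0, -1, 2]].
The roots have two lengths (squared-length ratio 2:1); the short ones are alpha_{1,3,4,5}. The associated Dynkin diagram is a chain of 5 nodes with a double edge at one end; the terminal node there is the unique long simple root (C_5), so the type is C_5 (the algebra sp(10)).

type C_5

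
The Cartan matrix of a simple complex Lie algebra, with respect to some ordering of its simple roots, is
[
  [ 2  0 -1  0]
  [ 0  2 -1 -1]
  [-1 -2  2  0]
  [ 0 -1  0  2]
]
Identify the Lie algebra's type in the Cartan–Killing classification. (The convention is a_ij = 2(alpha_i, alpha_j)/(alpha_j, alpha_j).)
The matrix has rank 4 with 2's on the diagonal. Reading the off-diagonal entries as Dynkin edges (a single edge where a_ij = a_ji = -1; a double or triple edge where a_ij * a_ji = 2 or 3), the diagram is a chain of 4 nodes with a double edge between the middle two (F_4). One simple-root ordering that puts it in standard form is (alpha_1, alpha_3, alpha_2, alpha_4). So the algebra is type F_4.

type F_4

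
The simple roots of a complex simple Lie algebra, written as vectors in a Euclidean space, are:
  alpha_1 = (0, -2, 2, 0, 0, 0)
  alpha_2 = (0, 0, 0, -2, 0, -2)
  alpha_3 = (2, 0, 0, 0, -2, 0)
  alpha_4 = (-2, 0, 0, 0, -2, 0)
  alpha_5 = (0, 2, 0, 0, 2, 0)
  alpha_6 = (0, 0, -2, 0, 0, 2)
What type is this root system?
Compute the Cartan integers a_ij = 2(alpha_i, alpha_j)/(alpha_j, alpha_j); the resulting 6x6 Cartan matrix is
[[2, 0, 0, 0, -1, -1], [0, 2, 0, 0, 0, -1], [0, 0, 2, 0, -1, 0], [0, 0, 0, 2, -1, 0], [-1, 0, -1, -1, 2, 0], [-1, -1, 0, 0, 0, 2]].
All simple roots have the same length, so the diagram is simply laced. The associated Dynkin diagram is a chain of 4 nodes with a fork of two nodes at one end (D_6), so the type is D_6 (the algebra so(12)).

type D_6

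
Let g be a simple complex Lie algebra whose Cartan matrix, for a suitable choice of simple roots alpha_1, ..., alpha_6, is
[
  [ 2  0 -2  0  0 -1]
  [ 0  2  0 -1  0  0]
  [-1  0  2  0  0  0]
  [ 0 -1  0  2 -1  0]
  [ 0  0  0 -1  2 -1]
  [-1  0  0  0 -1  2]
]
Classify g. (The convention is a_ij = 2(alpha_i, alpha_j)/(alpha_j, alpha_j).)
type B_6

The matrix has rank 6 with 2's on the diagonal. Reading the off-diagonal entries as Dynkin edges (a single edge where a_ij = a_ji = -1; a double or triple edge where a_ij * a_ji = 2 or 3), the diagram is a chain of 6 nodes with a double edge at one end; the terminal node there is the unique short simple root (B_6). One simple-root ordering that puts it in standard form is (alpha_2, alpha_4, alpha_5, alpha_6, alpha_1, alpha_3). So the algebra is type B_6, i.e. so(13).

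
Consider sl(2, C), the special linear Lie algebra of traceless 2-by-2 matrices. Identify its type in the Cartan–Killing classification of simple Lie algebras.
This is sl(2), which has dimension 2^2 - 1 = 3 and rank 2 - 1 = 1 (a Cartan subalgebra is the diagonal traceless matrices). In the classification of classical Lie algebras, the special linear algebra sl(n+1) has type A_n; here n = 1, so the Dynkin diagram is a chain of 1 nodes with single edges (A_1). Hence the type is A_1.

A1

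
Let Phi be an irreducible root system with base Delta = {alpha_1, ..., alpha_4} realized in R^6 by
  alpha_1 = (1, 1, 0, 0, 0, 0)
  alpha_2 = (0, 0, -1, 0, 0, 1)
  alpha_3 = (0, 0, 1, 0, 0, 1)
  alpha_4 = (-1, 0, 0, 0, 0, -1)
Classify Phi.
Compute the Cartan integers a_ij = 2(alpha_i, alpha_j)/(alpha_j, alpha_j); the resulting 4x4 Cartan matrix is
[[2, 0, 0, -1], [0, 2, 0, -1], [0, 0, 2, -1], [-1, -1, -1, 2]].
All simple roots have the same length, so the diagram is simply laced. The associated Dynkin diagram is a chain of 2 nodes with a fork of two nodes at one end (D_4), so the type is D_4 (the algebra so(8)).

D_4 (so(8))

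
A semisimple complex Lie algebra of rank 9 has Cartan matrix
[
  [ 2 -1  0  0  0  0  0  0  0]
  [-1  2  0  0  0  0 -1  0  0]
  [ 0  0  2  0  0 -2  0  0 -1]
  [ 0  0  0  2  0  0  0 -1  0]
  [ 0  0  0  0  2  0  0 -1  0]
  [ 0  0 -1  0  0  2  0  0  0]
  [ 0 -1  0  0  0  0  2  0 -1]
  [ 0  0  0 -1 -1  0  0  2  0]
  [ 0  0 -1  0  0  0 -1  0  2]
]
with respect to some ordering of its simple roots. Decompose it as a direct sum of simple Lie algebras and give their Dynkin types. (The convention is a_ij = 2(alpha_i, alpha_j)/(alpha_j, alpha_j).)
A3 + B6

The diagram associated to this matrix has two connected components: the simple roots {alpha_4, alpha_5, alpha_8} form a chain of 3 nodes with single edges (A_3), and {alpha_1, alpha_2, alpha_3, alpha_6, alpha_7, alpha_9} form a chain of 6 nodes with a double edge at one end; the terminal node there is the unique short simple root (B_6). A semisimple Lie algebra decomposes uniquely as the direct sum of simple ideals, one per connected component of its Dynkin diagram, so g ≅ A_3 ⊕ B_6 (dimension 15 + 78 = 93).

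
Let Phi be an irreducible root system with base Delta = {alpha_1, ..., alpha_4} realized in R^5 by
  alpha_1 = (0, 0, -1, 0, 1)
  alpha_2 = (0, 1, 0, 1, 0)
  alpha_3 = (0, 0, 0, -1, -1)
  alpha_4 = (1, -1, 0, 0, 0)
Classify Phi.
Compute the Cartan integers a_ij = 2(alpha_i, alpha_j)/(alpha_j, alpha_j); the resulting 4x4 Cartan matrix is
[[2, 0, -1, 0], [0, 2, -1, -1], [-1, -1, 2, 0], [0, -1, 0, 2]].
All simple roots have the same length, so the diagram is simply laced. The associated Dynkin diagram is a chain of 4 nodes with single edges (A_4), so the type is A_4 (the algebra sl(5)).

A_4 (sl(5))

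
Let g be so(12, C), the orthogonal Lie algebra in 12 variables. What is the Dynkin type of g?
type D_6

This is so(12) with 12 even, which has dimension 12(12-1)/2 = 66 and rank 12/2 = 6. In the classification of classical Lie algebras, the orthogonal algebra so(2n) in an even number of variables has type D_n; here n = 6, so the Dynkin diagram is a chain of 4 nodes with a fork of two nodes at one end (D_6). Hence the type is D_6.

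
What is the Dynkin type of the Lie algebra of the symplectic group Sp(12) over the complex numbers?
This is sp(12), which has dimension 12(12+1)/2 = 78 and rank 12/2 = 6. In the classification of classical Lie algebras, the symplectic algebra sp(2n) has type C_n; here n = 6, so the Dynkin diagram is a chain of 6 nodes with a double edge at one end; the terminal node there is the unique long simple root (C_6). Hence the type is C_6.

C6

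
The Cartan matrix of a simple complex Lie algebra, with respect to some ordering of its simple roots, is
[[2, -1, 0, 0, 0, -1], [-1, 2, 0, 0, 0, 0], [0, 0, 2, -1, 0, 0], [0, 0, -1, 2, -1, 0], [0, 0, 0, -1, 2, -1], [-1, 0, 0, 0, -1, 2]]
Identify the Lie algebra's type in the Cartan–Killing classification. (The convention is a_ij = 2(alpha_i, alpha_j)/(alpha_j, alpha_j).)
A_6 (sl(7))

The matrix has rank 6 with 2's on the diagonal. Reading the off-diagonal entries as Dynkin edges (a single edge where a_ij = a_ji = -1; a double or triple edge where a_ij * a_ji = 2 or 3), the diagram is a chain of 6 nodes with single edges (A_6). One simple-root ordering that puts it in standard form is (alpha_3, alpha_4, alpha_5, alpha_6, alpha_1, alpha_2). So the algebra is type A_6, i.e. sl(7).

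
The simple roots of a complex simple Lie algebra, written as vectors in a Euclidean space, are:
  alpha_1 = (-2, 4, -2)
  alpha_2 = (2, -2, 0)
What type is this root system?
Compute the Cartan integers a_ij = 2(alpha_i, alpha_j)/(alpha_j, alpha_j); the resulting 2x2 Cartan matrix is
[[2, -3], [-1, 2]].
The roots have two lengths (squared-length ratio 3:1); the short ones are alpha_{2}. The associated Dynkin diagram is two nodes joined by a triple edge (G_2), so the type is G_2.

G2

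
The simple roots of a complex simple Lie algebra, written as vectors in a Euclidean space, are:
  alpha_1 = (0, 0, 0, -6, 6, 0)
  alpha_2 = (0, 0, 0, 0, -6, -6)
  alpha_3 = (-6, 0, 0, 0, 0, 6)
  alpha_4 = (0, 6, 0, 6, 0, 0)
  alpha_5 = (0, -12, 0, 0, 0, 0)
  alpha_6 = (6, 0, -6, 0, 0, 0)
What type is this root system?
Compute the Cartan integers a_ij = 2(alpha_i, alpha_j)/(alpha_j, alpha_j); the resulting 6x6 Cartan matrix is
[[2, -1, 0, -1, 0, 0], [-1, 2, -1, 0, 0, 0], [0, -1, 2, 0, 0, -1], [-1, 0, 0, 2, -1, 0], [0, 0, 0, -2, 2, 0], [0, 0, -1, 0, 0, 2]].
The roots have two lengths (squared-length ratio 2:1); the short ones are alpha_{1,2,3,4,6}. The associated Dynkin diagram is a chain of 6 nodes with a double edge at one end; the terminal node there is the unique long simple root (C_6), so the type is C_6 (the algebra sp(12)).

C_6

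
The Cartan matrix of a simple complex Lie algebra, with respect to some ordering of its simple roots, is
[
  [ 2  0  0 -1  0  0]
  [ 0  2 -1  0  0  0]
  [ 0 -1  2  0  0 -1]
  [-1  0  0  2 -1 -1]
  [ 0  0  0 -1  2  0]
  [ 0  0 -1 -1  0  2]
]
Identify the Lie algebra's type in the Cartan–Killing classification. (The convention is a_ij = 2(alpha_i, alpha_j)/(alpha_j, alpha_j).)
The matrix has rank 6 with 2's on the diagonal. Reading the off-diagonal entries as Dynkin edges (a single edge where a_ij = a_ji = -1; a double or triple edge where a_ij * a_ji = 2 or 3), the diagram is a chain of 4 nodes with a fork of two nodes at one end (D_6). One simple-root ordering that puts it in standard form is (alpha_2, alpha_3, alpha_6, alpha_4, alpha_5, alpha_1). So the algebra is type D_6, i.e. so(12).

D6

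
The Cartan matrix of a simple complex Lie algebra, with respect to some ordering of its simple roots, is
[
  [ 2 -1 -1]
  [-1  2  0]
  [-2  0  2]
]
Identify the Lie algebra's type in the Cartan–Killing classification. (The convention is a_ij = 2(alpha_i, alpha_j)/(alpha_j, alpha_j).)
The matrix has rank 3 with 2's on the diagonal. Reading the off-diagonal entries as Dynkin edges (a single edge where a_ij = a_ji = -1; a double or triple edge where a_ij * a_ji = 2 or 3), the diagram is a chain of 3 nodes with a double edge at one end; the terminal node there is the unique long simple root (C_3). One simple-root ordering that puts it in standard form is (alpha_2, alpha_1, alpha_3). So the algebra is type C_3, i.e. sp(6).

C_3 (sp(6))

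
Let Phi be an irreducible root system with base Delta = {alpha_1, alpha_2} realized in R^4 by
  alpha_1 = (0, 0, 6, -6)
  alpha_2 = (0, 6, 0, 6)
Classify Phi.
Compute the Cartan integers a_ij = 2(alpha_i, alpha_j)/(alpha_j, alpha_j); the resulting 2x2 Cartan matrix is
[[2, -1], [-1, 2]].
All simple roots have the same length, so the diagram is simply laced. The associated Dynkin diagram is a chain of 2 nodes with single edges (A_2), so the type is A_2 (the algebra sl(3)).

A_2 (sl(3))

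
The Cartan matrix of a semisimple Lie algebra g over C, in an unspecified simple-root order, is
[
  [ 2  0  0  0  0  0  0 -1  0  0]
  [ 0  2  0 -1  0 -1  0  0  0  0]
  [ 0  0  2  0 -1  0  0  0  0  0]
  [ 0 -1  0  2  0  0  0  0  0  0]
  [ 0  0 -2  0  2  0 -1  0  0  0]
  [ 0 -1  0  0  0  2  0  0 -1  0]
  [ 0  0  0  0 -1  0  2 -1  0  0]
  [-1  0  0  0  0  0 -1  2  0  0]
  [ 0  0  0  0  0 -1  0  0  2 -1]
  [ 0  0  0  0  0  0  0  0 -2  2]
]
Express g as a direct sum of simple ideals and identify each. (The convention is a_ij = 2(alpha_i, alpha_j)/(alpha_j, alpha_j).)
B5 ⊕ C5

The diagram associated to this matrix has two connected components: the simple roots {alpha_1, alpha_3, alpha_5, alpha_7, alpha_8} form a chain of 5 nodes with a double edge at one end; the terminal node there is the unique short simple root (B_5), and {alpha_2, alpha_4, alpha_6, alpha_9, alpha_10} form a chain of 5 nodes with a double edge at one end; the terminal node there is the unique long simple root (C_5). A semisimple Lie algebra decomposes uniquely as the direct sum of simple ideals, one per connected component of its Dynkin diagram, so g ≅ B_5 ⊕ C_5 (dimension 55 + 55 = 110).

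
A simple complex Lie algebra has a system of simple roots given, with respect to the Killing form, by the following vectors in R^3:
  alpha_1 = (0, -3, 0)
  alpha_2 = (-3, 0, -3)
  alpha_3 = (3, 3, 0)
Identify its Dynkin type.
type B_3

Compute the Cartan integers a_ij = 2(alpha_i, alpha_j)/(alpha_j, alpha_j); the resulting 3x3 Cartan matrix is
[[2, 0, -1], [0, 2, -1], [-2, -1, 2]].
The roots have two lengths (squared-length ratio 2:1); the short ones are alpha_{1}. The associated Dynkin diagram is a chain of 3 nodes with a double edge at one end; the terminal node there is the unique short simple root (B_3), so the type is B_3 (the algebra so(7)).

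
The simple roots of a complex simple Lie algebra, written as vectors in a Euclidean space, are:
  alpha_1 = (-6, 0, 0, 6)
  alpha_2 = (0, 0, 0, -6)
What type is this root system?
B_2 (so(5))

Compute the Cartan integers a_ij = 2(alpha_i, alpha_j)/(alpha_j, alpha_j); the resulting 2x2 Cartan matrix is
[[2, -2], [-1, 2]].
The roots have two lengths (squared-length ratio 2:1); the short ones are alpha_{2}. The associated Dynkin diagram is a chain of 2 nodes with a double edge at one end; the terminal node there is the unique short simple root (B_2), so the type is B_2 (the algebra so(5)).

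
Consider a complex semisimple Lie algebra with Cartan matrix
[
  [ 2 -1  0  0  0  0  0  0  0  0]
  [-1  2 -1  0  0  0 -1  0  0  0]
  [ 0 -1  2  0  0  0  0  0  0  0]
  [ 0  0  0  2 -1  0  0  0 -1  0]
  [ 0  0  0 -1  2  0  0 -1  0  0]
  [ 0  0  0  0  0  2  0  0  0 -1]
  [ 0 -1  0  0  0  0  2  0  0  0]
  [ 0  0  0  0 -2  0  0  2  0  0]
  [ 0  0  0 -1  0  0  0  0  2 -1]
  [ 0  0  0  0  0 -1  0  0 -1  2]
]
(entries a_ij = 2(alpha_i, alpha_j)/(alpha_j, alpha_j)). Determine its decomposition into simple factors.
The diagram associated to this matrix has two connected components: the simple roots {alpha_4, alpha_5, alpha_6, alpha_8, alpha_9, alpha_10} form a chain of 6 nodes with a double edge at one end; the terminal node there is the unique long simple root (C_6), and {alpha_1, alpha_2, alpha_3, alpha_7} form a chain of 2 nodes with a fork of two nodes at one end (D_4). A semisimple Lie algebra decomposes uniquely as the direct sum of simple ideals, one per connected component of its Dynkin diagram, so g ≅ C_6 ⊕ D_4 (dimension 78 + 28 = 106).

type C_6 ⊕ type D_4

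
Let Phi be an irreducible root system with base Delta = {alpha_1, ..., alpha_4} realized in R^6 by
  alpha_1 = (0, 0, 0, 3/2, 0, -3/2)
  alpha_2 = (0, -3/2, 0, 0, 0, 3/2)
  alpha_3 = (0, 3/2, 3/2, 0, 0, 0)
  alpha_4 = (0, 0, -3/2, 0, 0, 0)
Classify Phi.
Compute the Cartan integers a_ij = 2(alpha_i, alpha_j)/(alpha_j, alpha_j); the resulting 4x4 Cartan matrix is
[[2, -1, 0, 0], [-1, 2, -1, 0], [0, -1, 2, -2], [0, 0, -1, 2]].
The roots have two lengths (squared-length ratio 2:1); the short ones are alpha_{4}. The associated Dynkin diagram is a chain of 4 nodes with a double edge at one end; the terminal node there is the unique short simple root (B_4), so the type is B_4 (the algebra so(9)).

type B_4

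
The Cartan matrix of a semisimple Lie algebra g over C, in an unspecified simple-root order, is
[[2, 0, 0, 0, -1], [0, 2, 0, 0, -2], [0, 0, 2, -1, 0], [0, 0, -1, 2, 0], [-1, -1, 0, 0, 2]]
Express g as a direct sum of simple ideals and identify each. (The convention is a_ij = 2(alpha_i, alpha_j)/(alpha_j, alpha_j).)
The diagram associated to this matrix has two connected components: the simple roots {alpha_3, alpha_4} form a chain of 2 nodes with single edges (A_2), and {alpha_1, alpha_2, alpha_5} form a chain of 3 nodes with a double edge at one end; the terminal node there is the unique long simple root (C_3). A semisimple Lie algebra decomposes uniquely as the direct sum of simple ideals, one per connected component of its Dynkin diagram, so g ≅ A_2 ⊕ C_3 (dimension 8 + 21 = 29).

A_2 (sl(3)) ⊕ C_3 (sp(6))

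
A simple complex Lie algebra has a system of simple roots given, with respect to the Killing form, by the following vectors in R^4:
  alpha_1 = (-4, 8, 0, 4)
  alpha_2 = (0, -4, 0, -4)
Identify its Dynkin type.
Compute the Cartan integers a_ij = 2(alpha_i, alpha_j)/(alpha_j, alpha_j); the resulting 2x2 Cartan matrix is
[[2, -3], [-1, 2]].
The roots have two lengths (squared-length ratio 3:1); the short ones are alpha_{2}. The associated Dynkin diagram is two nodes joined by a triple edge (G_2), so the type is G_2.

type G_2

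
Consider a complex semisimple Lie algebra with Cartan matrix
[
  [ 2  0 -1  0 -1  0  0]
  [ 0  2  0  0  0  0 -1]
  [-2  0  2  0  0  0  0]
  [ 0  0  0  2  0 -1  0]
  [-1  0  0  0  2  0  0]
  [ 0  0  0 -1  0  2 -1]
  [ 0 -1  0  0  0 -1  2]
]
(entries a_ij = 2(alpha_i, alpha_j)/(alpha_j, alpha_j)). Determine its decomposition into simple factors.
type A_4 + type C_3

The diagram associated to this matrix has two connected components: the simple roots {alpha_2, alpha_4, alpha_6, alpha_7} form a chain of 4 nodes with single edges (A_4), and {alpha_1, alpha_3, alpha_5} form a chain of 3 nodes with a double edge at one end; the terminal node there is the unique long simple root (C_3). A semisimple Lie algebra decomposes uniquely as the direct sum of simple ideals, one per connected component of its Dynkin diagram, so g ≅ A_4 ⊕ C_3 (dimension 24 + 21 = 45).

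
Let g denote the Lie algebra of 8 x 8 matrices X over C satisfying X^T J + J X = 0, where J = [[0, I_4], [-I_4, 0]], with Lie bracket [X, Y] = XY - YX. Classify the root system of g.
C_4

This is sp(8), which has dimension 8(8+1)/2 = 36 and rank 8/2 = 4. In the classification of classical Lie algebras, the symplectic algebra sp(2n) has type C_n; here n = 4, so the Dynkin diagram is a chain of 4 nodes with a double edge at one end; the terminal node there is the unique long simple root (C_4). Hence the type is C_4.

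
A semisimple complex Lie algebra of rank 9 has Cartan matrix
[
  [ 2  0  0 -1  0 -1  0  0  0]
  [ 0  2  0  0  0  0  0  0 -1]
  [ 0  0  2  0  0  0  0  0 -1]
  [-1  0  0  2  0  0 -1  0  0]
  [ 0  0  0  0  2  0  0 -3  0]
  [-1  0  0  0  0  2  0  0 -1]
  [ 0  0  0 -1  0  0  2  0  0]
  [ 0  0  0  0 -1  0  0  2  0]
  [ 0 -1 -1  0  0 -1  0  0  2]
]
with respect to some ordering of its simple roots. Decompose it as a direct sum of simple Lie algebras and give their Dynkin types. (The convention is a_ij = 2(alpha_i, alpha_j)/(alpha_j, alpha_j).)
The diagram associated to this matrix has two connected components: the simple roots {alpha_1, alpha_2, alpha_3, alpha_4, alpha_6, alpha_7, alpha_9} form a chain of 5 nodes with a fork of two nodes at one end (D_7), and {alpha_5, alpha_8} form two nodes joined by a triple edge (G_2). A semisimple Lie algebra decomposes uniquely as the direct sum of simple ideals, one per connected component of its Dynkin diagram, so g ≅ D_7 ⊕ G_2 (dimension 91 + 14 = 105).

D_7 ⊕ G_2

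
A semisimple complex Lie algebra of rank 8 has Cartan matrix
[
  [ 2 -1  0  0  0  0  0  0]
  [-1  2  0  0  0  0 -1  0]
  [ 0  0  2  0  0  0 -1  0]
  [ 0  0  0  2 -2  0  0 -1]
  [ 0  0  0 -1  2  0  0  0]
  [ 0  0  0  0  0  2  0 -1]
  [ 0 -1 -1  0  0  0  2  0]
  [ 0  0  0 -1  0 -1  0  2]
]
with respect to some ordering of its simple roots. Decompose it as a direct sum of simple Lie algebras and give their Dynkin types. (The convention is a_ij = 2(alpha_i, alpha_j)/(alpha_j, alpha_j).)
The diagram associated to this matrix has two connected components: the simple roots {alpha_1, alpha_2, alpha_3, alpha_7} form a chain of 4 nodes with single edges (A_4), and {alpha_4, alpha_5, alpha_6, alpha_8} form a chain of 4 nodes with a double edge at one end; the terminal node there is the unique short simple root (B_4). A semisimple Lie algebra decomposes uniquely as the direct sum of simple ideals, one per connected component of its Dynkin diagram, so g ≅ A_4 ⊕ B_4 (dimension 24 + 36 = 60).

A_4 + B_4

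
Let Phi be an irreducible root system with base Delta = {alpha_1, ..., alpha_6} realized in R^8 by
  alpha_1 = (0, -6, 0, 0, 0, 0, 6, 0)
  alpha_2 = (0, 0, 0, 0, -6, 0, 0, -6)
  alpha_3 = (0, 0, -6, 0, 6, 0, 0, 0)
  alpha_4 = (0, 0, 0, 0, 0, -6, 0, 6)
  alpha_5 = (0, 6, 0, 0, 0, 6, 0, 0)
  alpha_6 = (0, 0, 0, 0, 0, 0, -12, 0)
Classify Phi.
type C_6

Compute the Cartan integers a_ij = 2(alpha_i, alpha_j)/(alpha_j, alpha_j); the resulting 6x6 Cartan matrix is
[[2, 0, 0, 0, -1, -1], [0, 2, -1, -1, 0, 0], [0, -1, 2, 0, 0, 0], [0, -1, 0, 2, -1, 0], [-1, 0, 0, -1, 2, 0], [-2, 0, 0, 0, 0, 2]].
The roots have two lengths (squared-length ratio 2:1); the short ones are alpha_{1,2,3,4,5}. The associated Dynkin diagram is a chain of 6 nodes with a double edge at one end; the terminal node there is the unique long simple root (C_6), so the type is C_6 (the algebra sp(12)).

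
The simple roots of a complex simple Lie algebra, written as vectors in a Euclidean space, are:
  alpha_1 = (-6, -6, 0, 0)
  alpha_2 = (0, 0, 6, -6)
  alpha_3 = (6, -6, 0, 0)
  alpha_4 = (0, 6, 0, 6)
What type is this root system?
D_4

Compute the Cartan integers a_ij = 2(alpha_i, alpha_j)/(alpha_j, alpha_j); the resulting 4x4 Cartan matrix is
[[2, 0, 0, -1], [0, 2, 0, -1], [0, 0, 2, -1], [-1, -1, -1, 2]].
All simple roots have the same length, so the diagram is simply laced. The associated Dynkin diagram is a chain of 2 nodes with a fork of two nodes at one end (D_4), so the type is D_4 (the algebra so(8)).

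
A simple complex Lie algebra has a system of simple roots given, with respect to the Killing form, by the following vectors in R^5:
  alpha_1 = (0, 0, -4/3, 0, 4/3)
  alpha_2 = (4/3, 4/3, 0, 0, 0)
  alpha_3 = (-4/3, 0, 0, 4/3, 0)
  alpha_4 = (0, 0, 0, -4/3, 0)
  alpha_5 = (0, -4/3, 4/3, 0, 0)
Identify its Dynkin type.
Compute the Cartan integers a_ij = 2(alpha_i, alpha_j)/(alpha_j, alpha_j); the resulting 5x5 Cartan matrix is
[[2, 0, 0, 0, -1], [0, 2, -1, 0, -1], [0, -1, 2, -2, 0], [0, 0, -1, 2, 0], [-1, -1, 0, 0, 2]].
The roots have two lengths (squared-length ratio 2:1); the short ones are alpha_{4}. The associated Dynkin diagram is a chain of 5 nodes with a double edge at one end; the terminal node there is the unique short simple root (B_5), so the type is B_5 (the algebra so(11)).

type B_5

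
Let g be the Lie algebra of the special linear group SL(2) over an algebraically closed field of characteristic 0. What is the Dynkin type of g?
This is sl(2), which has dimension 2^2 - 1 = 3 and rank 2 - 1 = 1 (a Cartan subalgebra is the diagonal traceless matrices). In the classification of classical Lie algebras, the special linear algebra sl(n+1) has type A_n; here n = 1, so the Dynkin diagram is a chain of 1 nodes with single edges (A_1). Hence the type is A_1.

A1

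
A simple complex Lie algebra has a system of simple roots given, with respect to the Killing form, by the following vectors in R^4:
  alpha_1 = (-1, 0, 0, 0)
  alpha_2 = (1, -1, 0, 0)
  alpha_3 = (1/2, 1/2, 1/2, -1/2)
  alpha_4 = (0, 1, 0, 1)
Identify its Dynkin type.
Compute the Cartan integers a_ij = 2(alpha_i, alpha_j)/(alpha_j, alpha_j); the resulting 4x4 Cartan matrix is
[[2, -1, -1, 0], [-2, 2, 0, -1], [-1, 0, 2, 0], [0, -1, 0, 2]].
The roots have two lengths (squared-length ratio 2:1); the short ones are alpha_{1,3}. The associated Dynkin diagram is a chain of 4 nodes with a double edge between the middle two (F_4), so the type is F_4.

type F_4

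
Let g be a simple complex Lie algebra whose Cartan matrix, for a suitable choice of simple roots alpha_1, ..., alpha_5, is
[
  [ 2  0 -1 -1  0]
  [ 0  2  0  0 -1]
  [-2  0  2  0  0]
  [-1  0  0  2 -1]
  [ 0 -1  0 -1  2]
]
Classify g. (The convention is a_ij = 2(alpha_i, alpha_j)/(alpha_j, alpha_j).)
The matrix has rank 5 with 2's on the diagonal. Reading the off-diagonal entries as Dynkin edges (a single edge where a_ij = a_ji = -1; a double or triple edge where a_ij * a_ji = 2 or 3), the diagram is a chain of 5 nodes with a double edge at one end; the terminal node there is the unique long simple root (C_5). One simple-root ordering that puts it in standard form is (alpha_2, alpha_5, alpha_4, alpha_1, alpha_3). So the algebra is type C_5, i.e. sp(10).

C_5 (sp(10))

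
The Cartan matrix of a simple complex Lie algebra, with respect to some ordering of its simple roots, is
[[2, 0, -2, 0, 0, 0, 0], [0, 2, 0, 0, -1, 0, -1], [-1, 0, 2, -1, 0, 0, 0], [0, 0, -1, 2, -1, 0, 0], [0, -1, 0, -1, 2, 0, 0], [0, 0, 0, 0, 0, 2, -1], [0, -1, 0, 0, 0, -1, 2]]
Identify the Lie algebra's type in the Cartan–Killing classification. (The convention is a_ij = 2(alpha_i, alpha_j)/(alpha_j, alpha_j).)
type C_7

The matrix has rank 7 with 2's on the diagonal. Reading the off-diagonal entries as Dynkin edges (a single edge where a_ij = a_ji = -1; a double or triple edge where a_ij * a_ji = 2 or 3), the diagram is a chain of 7 nodes with a double edge at one end; the terminal node there is the unique long simple root (C_7). One simple-root ordering that puts it in standard form is (alpha_6, alpha_7, alpha_2, alpha_5, alpha_4, alpha_3, alpha_1). So the algebra is type C_7, i.e. sp(14).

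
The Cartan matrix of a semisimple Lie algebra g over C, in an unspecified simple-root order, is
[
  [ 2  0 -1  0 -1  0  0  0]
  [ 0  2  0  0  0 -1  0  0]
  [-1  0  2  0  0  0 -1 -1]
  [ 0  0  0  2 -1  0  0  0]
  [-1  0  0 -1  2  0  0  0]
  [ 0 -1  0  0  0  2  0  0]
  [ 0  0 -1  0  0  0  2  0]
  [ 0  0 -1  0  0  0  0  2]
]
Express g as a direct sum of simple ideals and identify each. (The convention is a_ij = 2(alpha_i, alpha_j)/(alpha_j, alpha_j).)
The diagram associated to this matrix has two connected components: the simple roots {alpha_2, alpha_6} form a chain of 2 nodes with single edges (A_2), and {alpha_1, alpha_3, alpha_4, alpha_5, alpha_7, alpha_8} form a chain of 4 nodes with a fork of two nodes at one end (D_6). A semisimple Lie algebra decomposes uniquely as the direct sum of simple ideals, one per connected component of its Dynkin diagram, so g ≅ A_2 ⊕ D_6 (dimension 8 + 66 = 74).

A_2 (sl(3)) ⊕ D_6 (so(12))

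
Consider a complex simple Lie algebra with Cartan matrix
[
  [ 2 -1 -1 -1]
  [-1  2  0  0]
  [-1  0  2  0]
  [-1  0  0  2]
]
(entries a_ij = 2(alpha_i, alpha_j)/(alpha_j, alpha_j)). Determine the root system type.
D_4 (so(8))

The matrix has rank 4 with 2's on the diagonal. Reading the off-diagonal entries as Dynkin edges (a single edge where a_ij = a_ji = -1; a double or triple edge where a_ij * a_ji = 2 or 3), the diagram is a chain of 2 nodes with a fork of two nodes at one end (D_4). One simple-root ordering that puts it in standard form is (alpha_4, alpha_1, alpha_2, alpha_3). So the algebra is type D_4, i.e. so(8).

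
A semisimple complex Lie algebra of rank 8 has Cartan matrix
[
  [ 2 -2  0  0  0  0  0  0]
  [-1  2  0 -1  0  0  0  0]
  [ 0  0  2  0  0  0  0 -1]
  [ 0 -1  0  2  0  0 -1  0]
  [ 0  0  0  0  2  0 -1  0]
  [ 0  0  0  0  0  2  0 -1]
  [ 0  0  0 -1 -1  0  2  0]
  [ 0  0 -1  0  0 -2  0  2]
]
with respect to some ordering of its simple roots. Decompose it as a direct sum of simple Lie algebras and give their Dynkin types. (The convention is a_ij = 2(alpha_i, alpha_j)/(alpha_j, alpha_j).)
B_3 (so(7)) + C_5 (sp(10))

The diagram associated to this matrix has two connected components: the simple roots {alpha_3, alpha_6, alpha_8} form a chain of 3 nodes with a double edge at one end; the terminal node there is the unique short simple root (B_3), and {alpha_1, alpha_2, alpha_4, alpha_5, alpha_7} form a chain of 5 nodes with a double edge at one end; the terminal node there is the unique long simple root (C_5). A semisimple Lie algebra decomposes uniquely as the direct sum of simple ideals, one per connected component of its Dynkin diagram, so g ≅ B_3 ⊕ C_5 (dimension 21 + 55 = 76).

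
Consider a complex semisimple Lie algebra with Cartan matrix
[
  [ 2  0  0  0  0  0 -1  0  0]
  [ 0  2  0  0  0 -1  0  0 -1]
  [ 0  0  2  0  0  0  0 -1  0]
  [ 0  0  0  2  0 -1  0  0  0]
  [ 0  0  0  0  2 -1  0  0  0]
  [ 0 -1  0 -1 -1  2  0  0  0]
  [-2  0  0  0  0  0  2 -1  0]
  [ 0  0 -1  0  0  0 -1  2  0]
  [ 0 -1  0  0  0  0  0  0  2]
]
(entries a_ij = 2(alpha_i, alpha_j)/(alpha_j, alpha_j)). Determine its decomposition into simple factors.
The diagram associated to this matrix has two connected components: the simple roots {alpha_1, alpha_3, alpha_7, alpha_8} form a chain of 4 nodes with a double edge at one end; the terminal node there is the unique short simple root (B_4), and {alpha_2, alpha_4, alpha_5, alpha_6, alpha_9} form a chain of 3 nodes with a fork of two nodes at one end (D_5). A semisimple Lie algebra decomposes uniquely as the direct sum of simple ideals, one per connected component of its Dynkin diagram, so g ≅ B_4 ⊕ D_5 (dimension 36 + 45 = 81).

B4 + D5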